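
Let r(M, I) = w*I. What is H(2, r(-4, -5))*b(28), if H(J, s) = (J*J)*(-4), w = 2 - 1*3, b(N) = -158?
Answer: 2528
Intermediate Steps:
w = -1 (w = 2 - 3 = -1)
r(M, I) = -I
H(J, s) = -4*J² (H(J, s) = J²*(-4) = -4*J²)
H(2, r(-4, -5))*b(28) = -4*2²*(-158) = -4*4*(-158) = -16*(-158) = 2528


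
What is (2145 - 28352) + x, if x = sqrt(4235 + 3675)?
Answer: -26207 + sqrt(7910) ≈ -26118.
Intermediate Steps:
x = sqrt(7910) ≈ 88.938
(2145 - 28352) + x = (2145 - 28352) + sqrt(7910) = -26207 + sqrt(7910)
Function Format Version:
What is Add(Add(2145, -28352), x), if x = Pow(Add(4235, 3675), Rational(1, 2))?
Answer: Add(-26207, Pow(7910, Rational(1, 2))) ≈ -26118.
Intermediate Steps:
x = Pow(7910, Rational(1, 2)) ≈ 88.938
Add(Add(2145, -28352), x) = Add(Add(2145, -28352), Pow(7910, Rational(1, 2))) = Add(-26207, Pow(7910, Rational(1, 2)))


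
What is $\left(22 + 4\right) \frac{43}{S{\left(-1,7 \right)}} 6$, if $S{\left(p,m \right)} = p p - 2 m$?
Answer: $-516$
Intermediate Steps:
$S{\left(p,m \right)} = p^{2} - 2 m$
$\left(22 + 4\right) \frac{43}{S{\left(-1,7 \right)}} 6 = \left(22 + 4\right) \frac{43}{\left(-1\right)^{2} - 14} \cdot 6 = 26 \frac{43}{1 - 14} \cdot 6 = 26 \frac{43}{-13} \cdot 6 = 26 \cdot 43 \left(- \frac{1}{13}\right) 6 = 26 \left(- \frac{43}{13}\right) 6 = \left(-86\right) 6 = -516$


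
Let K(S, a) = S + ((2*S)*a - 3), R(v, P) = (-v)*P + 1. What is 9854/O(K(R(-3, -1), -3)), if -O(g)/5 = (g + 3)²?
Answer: -4927/250 ≈ -19.708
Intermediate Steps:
R(v, P) = 1 - P*v (R(v, P) = -P*v + 1 = 1 - P*v)
K(S, a) = -3 + S + 2*S*a (K(S, a) = S + (2*S*a - 3) = S + (-3 + 2*S*a) = -3 + S + 2*S*a)
O(g) = -5*(3 + g)² (O(g) = -5*(g + 3)² = -5*(3 + g)²)
9854/O(K(R(-3, -1), -3)) = 9854/((-5*(3 + (-3 + (1 - 1*(-1)*(-3)) + 2*(1 - 1*(-1)*(-3))*(-3)))²)) = 9854/((-5*(3 + (-3 + (1 - 3) + 2*(1 - 3)*(-3)))²)) = 9854/((-5*(3 + (-3 - 2 + 2*(-2)*(-3)))²)) = 9854/((-5*(3 + (-3 - 2 + 12))²)) = 9854/((-5*(3 + 7)²)) = 9854/((-5*10²)) = 9854/((-5*100)) = 9854/(-500) = 9854*(-1/500) = -4927/250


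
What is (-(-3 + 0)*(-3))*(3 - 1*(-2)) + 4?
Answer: -41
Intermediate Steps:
(-(-3 + 0)*(-3))*(3 - 1*(-2)) + 4 = (-(-3)*(-3))*(3 + 2) + 4 = -1*9*5 + 4 = -9*5 + 4 = -45 + 4 = -41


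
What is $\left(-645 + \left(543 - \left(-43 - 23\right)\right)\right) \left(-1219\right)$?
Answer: $43884$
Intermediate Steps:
$\left(-645 + \left(543 - \left(-43 - 23\right)\right)\right) \left(-1219\right) = \left(-645 + \left(543 - -66\right)\right) \left(-1219\right) = \left(-645 + \left(543 + 66\right)\right) \left(-1219\right) = \left(-645 + 609\right) \left(-1219\right) = \left(-36\right) \left(-1219\right) = 43884$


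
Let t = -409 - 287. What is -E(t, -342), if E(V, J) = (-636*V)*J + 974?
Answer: 151387378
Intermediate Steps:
t = -696
E(V, J) = 974 - 636*J*V (E(V, J) = -636*J*V + 974 = 974 - 636*J*V)
-E(t, -342) = -(974 - 636*(-342)*(-696)) = -(974 - 151388352) = -1*(-151387378) = 151387378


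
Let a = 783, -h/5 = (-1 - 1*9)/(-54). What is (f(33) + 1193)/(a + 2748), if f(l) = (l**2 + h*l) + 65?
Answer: 20848/31779 ≈ 0.65603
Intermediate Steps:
h = -25/27 (h = -5*(-1 - 1*9)/(-54) = -5*(-1 - 9)*(-1)/54 = -(-50)*(-1)/54 = -5*5/27 = -25/27 ≈ -0.92593)
f(l) = 65 + l**2 - 25*l/27 (f(l) = (l**2 - 25*l/27) + 65 = 65 + l**2 - 25*l/27)
(f(33) + 1193)/(a + 2748) = ((65 + 33**2 - 25/27*33) + 1193)/(783 + 2748) = ((65 + 1089 - 275/9) + 1193)/3531 = (10111/9 + 1193)*(1/3531) = (20848/9)*(1/3531) = 20848/31779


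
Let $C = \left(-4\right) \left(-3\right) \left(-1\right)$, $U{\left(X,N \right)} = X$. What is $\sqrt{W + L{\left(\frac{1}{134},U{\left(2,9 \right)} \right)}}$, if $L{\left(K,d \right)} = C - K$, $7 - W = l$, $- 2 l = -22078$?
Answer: $\frac{3 i \sqrt{22034022}}{134} \approx 105.09 i$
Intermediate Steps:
$l = 11039$ ($l = \left(- \frac{1}{2}\right) \left(-22078\right) = 11039$)
$W = -11032$ ($W = 7 - 11039 = -11032$)
$C = -12$ ($C = 12 \left(-1\right) = -12$)
$L{\left(K,d \right)} = -12 - K$
$\sqrt{W + L{\left(\frac{1}{134},U{\left(2,9 \right)} \right)}} = \sqrt{-11032 - \frac{1609}{134}} = \sqrt{- \frac{1479897}{134}} = \frac{3 i \sqrt{22034022}}{134}$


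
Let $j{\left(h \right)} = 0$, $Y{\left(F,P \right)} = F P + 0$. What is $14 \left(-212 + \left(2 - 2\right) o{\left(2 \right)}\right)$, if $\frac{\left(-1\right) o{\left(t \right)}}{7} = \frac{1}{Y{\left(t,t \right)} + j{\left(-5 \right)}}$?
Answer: $-2968$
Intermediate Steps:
$Y{\left(F,P \right)} = F P$
$o{\left(t \right)} = - \frac{7}{t^{2}}$ ($o{\left(t \right)} = - \frac{7}{t t + 0} = - \frac{7}{t^{2} + 0} = - \frac{7}{t^{2}}$)
$14 \left(-212 + \left(2 - 2\right) o{\left(2 \right)}\right) = 14 \left(-212 + \left(2 - 2\right) \left(- \frac{7}{4}\right)\right) = 14 \left(-212 + 0 \left(\left(-7\right) \frac{1}{4}\right)\right) = 14 \left(-212 + 0 \left(- \frac{7}{4}\right)\right) = 14 \left(-212 + 0\right) = 14 \left(-212\right) = -2968$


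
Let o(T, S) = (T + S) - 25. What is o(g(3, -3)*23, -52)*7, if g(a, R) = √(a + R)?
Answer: -539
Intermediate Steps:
g(a, R) = √(R + a)
o(T, S) = -25 + S + T (o(T, S) = (S + T) - 25 = -25 + S + T)
o(g(3, -3)*23, -52)*7 = (-25 - 52 + √(-3 + 3)*23)*7 = (-25 - 52 + √0*23)*7 = (-25 - 52 + 0*23)*7 = (-25 - 52 + 0)*7 = -77*7 = -539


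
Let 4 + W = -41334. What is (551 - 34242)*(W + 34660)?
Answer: 224988498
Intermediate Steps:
W = -41338 (W = -4 - 41334 = -41338)
(551 - 34242)*(W + 34660) = (551 - 34242)*(-41338 + 34660) = -33691*(-6678) = 224988498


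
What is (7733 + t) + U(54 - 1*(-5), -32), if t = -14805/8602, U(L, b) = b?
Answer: 66229197/8602 ≈ 7699.3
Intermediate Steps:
t = -14805/8602 (t = -14805*1/8602 = -14805/8602 ≈ -1.7211)
(7733 + t) + U(54 - 1*(-5), -32) = (7733 - 14805/8602) - 32 = 66504461/8602 - 32 = 66229197/8602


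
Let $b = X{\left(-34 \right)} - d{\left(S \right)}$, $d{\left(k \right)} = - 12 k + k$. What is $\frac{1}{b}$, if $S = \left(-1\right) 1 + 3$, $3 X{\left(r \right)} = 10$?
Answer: $\frac{3}{76} \approx 0.039474$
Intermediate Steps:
$X{\left(r \right)} = \frac{10}{3}$ ($X{\left(r \right)} = \frac{1}{3} \cdot 10 = \frac{10}{3}$)
$S = 2$ ($S = -1 + 3 = 2$)
$d{\left(k \right)} = - 11 k$
$b = \frac{76}{3}$ ($b = \frac{10}{3} - \left(-11\right) 2 = \frac{10}{3} - -22 = \frac{10}{3} + 22 = \frac{76}{3} \approx 25.333$)
$\frac{1}{b} = \frac{1}{\frac{76}{3}} = \frac{3}{76}$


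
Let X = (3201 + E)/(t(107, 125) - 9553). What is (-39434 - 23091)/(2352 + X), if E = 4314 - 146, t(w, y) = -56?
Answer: -600802725/22592999 ≈ -26.592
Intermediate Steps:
E = 4168
X = -7369/9609 (X = (3201 + 4168)/(-56 - 9553) = 7369/(-9609) = 7369*(-1/9609) = -7369/9609 ≈ -0.76688)
(-39434 - 23091)/(2352 + X) = (-39434 - 23091)/(2352 - 7369/9609) = -62525/22592999/9609 = -62525*9609/22592999 = -600802725/22592999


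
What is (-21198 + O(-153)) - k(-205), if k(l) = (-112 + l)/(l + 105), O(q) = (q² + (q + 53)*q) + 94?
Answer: 1760183/100 ≈ 17602.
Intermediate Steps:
O(q) = 94 + q² + q*(53 + q) (O(q) = (q² + (53 + q)*q) + 94 = (q² + q*(53 + q)) + 94 = 94 + q² + q*(53 + q))
k(l) = (-112 + l)/(105 + l)
(-21198 + O(-153)) - k(-205) = (-21198 + (94 + 2*(-153)² + 53*(-153))) - (-112 - 205)/(105 - 205) = (-21198 + (94 + 2*23409 - 8109)) - (-317)/(-100) = (-21198 + (94 + 46818 - 8109)) - (-1)*(-317)/100 = (-21198 + 38803) - 1*317/100 = 17605 - 317/100 = 1760183/100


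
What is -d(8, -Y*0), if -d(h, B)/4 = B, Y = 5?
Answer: 0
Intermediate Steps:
d(h, B) = -4*B
-d(8, -Y*0) = -(-4)*-1*5*0 = -(-4)*(-5*0) = -(-4)*0 = -1*0 = 0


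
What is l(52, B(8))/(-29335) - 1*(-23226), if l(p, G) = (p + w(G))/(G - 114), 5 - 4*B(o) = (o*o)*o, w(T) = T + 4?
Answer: 656125325447/28249605 ≈ 23226.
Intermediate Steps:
w(T) = 4 + T
B(o) = 5/4 - o³/4 (B(o) = 5/4 - o*o*o/4 = 5/4 - o²*o/4 = 5/4 - o³/4)
l(p, G) = (4 + G + p)/(-114 + G) (l(p, G) = (p + (4 + G))/(G - 114) = (4 + G + p)/(-114 + G))
l(52, B(8))/(-29335) - 1*(-23226) = ((4 + (5/4 - ¼*8³) + 52)/(-114 + (5/4 - ¼*8³)))/(-29335) - 1*(-23226) = ((4 + (5/4 - ¼*512) + 52)/(-114 + (5/4 - ¼*512)))*(-1/29335) + 23226 = ((4 + (5/4 - 128) + 52)/(-114 + (5/4 - 128)))*(-1/29335) + 23226 = ((4 - 507/4 + 52)/(-114 - 507/4))*(-1/29335) + 23226 = (-283/4/(-963/4))*(-1/29335) + 23226 = -4/963*(-283/4)*(-1/29335) + 23226 = (283/963)*(-1/29335) + 23226 = -283/28249605 + 23226 = 656125325447/28249605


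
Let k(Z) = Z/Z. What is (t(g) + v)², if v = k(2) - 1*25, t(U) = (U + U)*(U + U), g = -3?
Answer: 144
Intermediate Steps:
k(Z) = 1
t(U) = 4*U² (t(U) = (2*U)*(2*U) = 4*U²)
v = -24 (v = 1 - 1*25 = 1 - 25 = -24)
(t(g) + v)² = (4*(-3)² - 24)² = (4*9 - 24)² = (36 - 24)² = 12² = 144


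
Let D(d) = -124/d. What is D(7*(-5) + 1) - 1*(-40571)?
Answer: 689769/17 ≈ 40575.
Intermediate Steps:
D(7*(-5) + 1) - 1*(-40571) = -124/(7*(-5) + 1) - 1*(-40571) = -124/(-35 + 1) + 40571 = -124/(-34) + 40571 = -124*(-1/34) + 40571 = 62/17 + 40571 = 689769/17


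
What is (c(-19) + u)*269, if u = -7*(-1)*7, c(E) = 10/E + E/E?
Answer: 252860/19 ≈ 13308.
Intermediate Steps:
c(E) = 1 + 10/E (c(E) = 10/E + 1 = 1 + 10/E)
u = 49 (u = 7*7 = 49)
(c(-19) + u)*269 = ((10 - 19)/(-19) + 49)*269 = (-1/19*(-9) + 49)*269 = (9/19 + 49)*269 = (940/19)*269 = 252860/19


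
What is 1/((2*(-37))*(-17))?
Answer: 1/1258 ≈ 0.00079491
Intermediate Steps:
1/((2*(-37))*(-17)) = 1/(-74*(-17)) = 1/1258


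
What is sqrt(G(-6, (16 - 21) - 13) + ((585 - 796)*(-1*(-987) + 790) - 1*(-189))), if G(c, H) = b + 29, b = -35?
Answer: 2*I*sqrt(93691) ≈ 612.18*I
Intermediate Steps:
G(c, H) = -6 (G(c, H) = -35 + 29 = -6)
sqrt(G(-6, (16 - 21) - 13) + ((585 - 796)*(-1*(-987) + 790) - 1*(-189))) = sqrt(-6 + ((585 - 796)*(-1*(-987) + 790) - 1*(-189))) = sqrt(-6 + (-211*(987 + 790) + 189)) = sqrt(-6 + (-211*1777 + 189)) = sqrt(-6 + (-374947 + 189)) = sqrt(-6 - 374758) = sqrt(-374764) = 2*I*sqrt(93691)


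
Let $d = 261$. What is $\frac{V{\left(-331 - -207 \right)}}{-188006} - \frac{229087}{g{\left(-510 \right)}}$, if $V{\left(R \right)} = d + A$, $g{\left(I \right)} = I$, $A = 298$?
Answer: $\frac{828258566}{1843905} \approx 449.19$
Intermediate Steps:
$V{\left(R \right)} = 559$ ($V{\left(R \right)} = 261 + 298 = 559$)
$\frac{V{\left(-331 - -207 \right)}}{-188006} - \frac{229087}{g{\left(-510 \right)}} = \frac{559}{-188006} - \frac{229087}{-510} = 559 \left(- \frac{1}{188006}\right) - - \frac{229087}{510} = - \frac{43}{14462} + \frac{229087}{510} = \frac{828258566}{1843905}$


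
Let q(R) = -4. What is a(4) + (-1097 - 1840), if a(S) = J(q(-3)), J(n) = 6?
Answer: -2931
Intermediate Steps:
a(S) = 6
a(4) + (-1097 - 1840) = 6 + (-1097 - 1840) = 6 - 2937 = -2931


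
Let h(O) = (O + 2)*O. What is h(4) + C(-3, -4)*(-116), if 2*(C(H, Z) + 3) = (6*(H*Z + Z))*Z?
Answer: 11508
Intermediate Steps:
h(O) = O*(2 + O) (h(O) = (2 + O)*O = O*(2 + O))
C(H, Z) = -3 + Z*(6*Z + 6*H*Z)/2 (C(H, Z) = -3 + ((6*(H*Z + Z))*Z)/2 = -3 + ((6*(Z + H*Z))*Z)/2 = -3 + ((6*Z + 6*H*Z)*Z)/2 = -3 + (Z*(6*Z + 6*H*Z))/2 = -3 + Z*(6*Z + 6*H*Z)/2)
h(4) + C(-3, -4)*(-116) = 4*(2 + 4) + (-3 + 3*(-4)² + 3*(-3)*(-4)²)*(-116) = 4*6 + (-3 + 3*16 + 3*(-3)*16)*(-116) = 24 + (-3 + 48 - 144)*(-116) = 24 - 99*(-116) = 24 + 11484 = 11508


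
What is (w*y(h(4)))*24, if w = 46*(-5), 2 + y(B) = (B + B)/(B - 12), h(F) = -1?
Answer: 132480/13 ≈ 10191.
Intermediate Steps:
y(B) = -2 + 2*B/(-12 + B) (y(B) = -2 + (B + B)/(B - 12) = -2 + (2*B)/(-12 + B) = -2 + 2*B/(-12 + B))
w = -230
(w*y(h(4)))*24 = -5520/(-12 - 1)*24 = -5520/(-13)*24 = -5520*(-1)/13*24 = -230*(-24/13)*24 = (5520/13)*24 = 132480/13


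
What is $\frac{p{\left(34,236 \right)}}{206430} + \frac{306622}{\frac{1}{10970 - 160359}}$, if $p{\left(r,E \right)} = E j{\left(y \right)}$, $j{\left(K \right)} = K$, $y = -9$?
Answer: $- \frac{1575953845925344}{34405} \approx -4.5806 \cdot 10^{10}$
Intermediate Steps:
$p{\left(r,E \right)} = - 9 E$ ($p{\left(r,E \right)} = E \left(-9\right) = - 9 E$)
$\frac{p{\left(34,236 \right)}}{206430} + \frac{306622}{\frac{1}{10970 - 160359}} = \frac{\left(-9\right) 236}{206430} + \frac{306622}{\frac{1}{10970 - 160359}} = \left(-2124\right) \frac{1}{206430} + \frac{306622}{\frac{1}{-149389}} = - \frac{354}{34405} + \frac{306622}{- \frac{1}{149389}} = - \frac{354}{34405} + 306622 \left(-149389\right) = - \frac{354}{34405} - 45805953958 = - \frac{1575953845925344}{34405}$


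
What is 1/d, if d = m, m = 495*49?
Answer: 1/24255 ≈ 4.1229e-5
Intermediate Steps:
m = 24255
d = 24255
1/d = 1/24255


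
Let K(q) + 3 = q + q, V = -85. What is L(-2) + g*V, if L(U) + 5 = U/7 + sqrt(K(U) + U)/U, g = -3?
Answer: 1748/7 - 3*I/2 ≈ 249.71 - 1.5*I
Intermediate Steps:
K(q) = -3 + 2*q (K(q) = -3 + (q + q) = -3 + 2*q)
L(U) = -5 + U/7 + sqrt(-3 + 3*U)/U (L(U) = -5 + (U/7 + sqrt((-3 + 2*U) + U)/U) = -5 + (U*(1/7) + sqrt(-3 + 3*U)/U) = -5 + (U/7 + sqrt(-3 + 3*U)/U) = -5 + U/7 + sqrt(-3 + 3*U)/U)
L(-2) + g*V = (-5 + (1/7)*(-2) + sqrt(-3 + 3*(-2))/(-2)) - 3*(-85) = (-5 - 2/7 - sqrt(-3 - 6)/2) + 255 = (-5 - 2/7 - 3*I/2) + 255 = (-37/7 - 3*I/2) + 255 = 1748/7 - 3*I/2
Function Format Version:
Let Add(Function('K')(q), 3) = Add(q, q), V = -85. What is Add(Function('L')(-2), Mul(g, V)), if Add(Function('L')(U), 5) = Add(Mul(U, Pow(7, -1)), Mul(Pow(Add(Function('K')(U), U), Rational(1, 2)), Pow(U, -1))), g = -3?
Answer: Add(Rational(1748, 7), Mul(Rational(-3, 2), I)) ≈ Add(249.71, Mul(-1.5000, I))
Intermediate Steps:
Function('K')(q) = Add(-3, Mul(2, q)) (Function('K')(q) = Add(-3, Add(q, q)) = Add(-3, Mul(2, q)))
Function('L')(U) = Add(-5, Mul(Rational(1, 7), U), Mul(Pow(U, -1), Pow(Add(-3, Mul(3, U)), Rational(1, 2)))) (Function('L')(U) = Add(-5, Add(Mul(U, Pow(7, -1)), Mul(Pow(Add(Add(-3, Mul(2, U)), U), Rational(1, 2)), Pow(U, -1)))) = Add(-5, Add(Mul(U, Rational(1, 7)), Mul(Pow(Add(-3, Mul(3, U)), Rational(1, 2)), Pow(U, -1)))) = Add(-5, Add(Mul(Rational(1, 7), U), Mul(Pow(U, -1), Pow(Add(-3, Mul(3, U)), Rational(1, 2))))) = Add(-5, Mul(Rational(1, 7), U), Mul(Pow(U, -1), Pow(Add(-3, Mul(3, U)), Rational(1, 2)))))
Add(Function('L')(-2), Mul(g, V)) = Add(Add(-5, Mul(Rational(1, 7), -2), Mul(Pow(-2, -1), Pow(Add(-3, Mul(3, -2)), Rational(1, 2)))), Mul(-3, -85)) = Add(Add(-5, Rational(-2, 7), Mul(Rational(-1, 2), Pow(Add(-3, -6), Rational(1, 2)))), 255) = Add(Add(-5, Rational(-2, 7), Mul(Rational(-1, 2), Pow(-9, Rational(1, 2)))), 255) = Add(Add(-5, Rational(-2, 7), Mul(Rational(-1, 2), Mul(3, I))), 255) = Add(Add(-5, Rational(-2, 7), Mul(Rational(-3, 2), I)), 255) = Add(Add(Rational(-37, 7), Mul(Rational(-3, 2), I)), 255) = Add(Rational(1748, 7), Mul(Rational(-3, 2), I))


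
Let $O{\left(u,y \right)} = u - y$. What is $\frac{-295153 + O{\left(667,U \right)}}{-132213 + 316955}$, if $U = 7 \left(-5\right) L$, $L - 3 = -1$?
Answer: $- \frac{147208}{92371} \approx -1.5937$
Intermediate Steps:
$L = 2$ ($L = 3 - 1 = 2$)
$U = -70$ ($U = 7 \left(-5\right) 2 = \left(-35\right) 2 = -70$)
$\frac{-295153 + O{\left(667,U \right)}}{-132213 + 316955} = \frac{-295153 + \left(667 - -70\right)}{-132213 + 316955} = \frac{-295153 + \left(667 + 70\right)}{184742} = \left(-295153 + 737\right) \frac{1}{184742} = \left(-294416\right) \frac{1}{184742} = - \frac{147208}{92371}$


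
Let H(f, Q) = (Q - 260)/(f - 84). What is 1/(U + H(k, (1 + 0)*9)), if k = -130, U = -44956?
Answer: -214/9620333 ≈ -2.2245e-5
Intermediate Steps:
H(f, Q) = (-260 + Q)/(-84 + f)
1/(U + H(k, (1 + 0)*9)) = 1/(-44956 + (-260 + (1 + 0)*9)/(-84 - 130)) = 1/(-44956 + (-260 + 1*9)/(-214)) = 1/(-44956 - (-260 + 9)/214) = 1/(-44956 - 1/214*(-251)) = 1/(-44956 + 251/214) = 1/(-9620333/214) = -214/9620333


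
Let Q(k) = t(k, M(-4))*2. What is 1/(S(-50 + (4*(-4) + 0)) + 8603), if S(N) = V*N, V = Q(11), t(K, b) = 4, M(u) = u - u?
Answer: 1/8075 ≈ 0.00012384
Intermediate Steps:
M(u) = 0
Q(k) = 8 (Q(k) = 4*2 = 8)
V = 8
S(N) = 8*N
1/(S(-50 + (4*(-4) + 0)) + 8603) = 1/(8*(-50 + (4*(-4) + 0)) + 8603) = 1/(8*(-50 + (-16 + 0)) + 8603) = 1/(8*(-50 - 16) + 8603) = 1/(8*(-66) + 8603) = 1/(-528 + 8603) = 1/8075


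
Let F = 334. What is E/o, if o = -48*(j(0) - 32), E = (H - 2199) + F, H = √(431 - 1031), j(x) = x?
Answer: -1865/1536 + 5*I*√6/768 ≈ -1.2142 + 0.015947*I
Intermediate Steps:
H = 10*I*√6 (H = √(-600) = 10*I*√6 ≈ 24.495*I)
E = -1865 + 10*I*√6 (E = (10*I*√6 - 2199) + 334 = (-2199 + 10*I*√6) + 334 = -1865 + 10*I*√6 ≈ -1865.0 + 24.495*I)
o = 1536 (o = -48*(0 - 32) = -48*(-32) = 1536)
E/o = (-1865 + 10*I*√6)/1536 = (-1865 + 10*I*√6)*(1/1536) = -1865/1536 + 5*I*√6/768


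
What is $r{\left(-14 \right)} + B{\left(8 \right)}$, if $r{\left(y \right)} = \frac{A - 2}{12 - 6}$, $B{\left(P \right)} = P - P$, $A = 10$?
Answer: $\frac{4}{3} \approx 1.3333$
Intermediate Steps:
$B{\left(P \right)} = 0$
$r{\left(y \right)} = \frac{4}{3}$ ($r{\left(y \right)} = \frac{10 - 2}{12 - 6} = \frac{8}{6} = 8 \cdot \frac{1}{6} = \frac{4}{3}$)
$r{\left(-14 \right)} + B{\left(8 \right)} = \frac{4}{3} + 0 = \frac{4}{3}$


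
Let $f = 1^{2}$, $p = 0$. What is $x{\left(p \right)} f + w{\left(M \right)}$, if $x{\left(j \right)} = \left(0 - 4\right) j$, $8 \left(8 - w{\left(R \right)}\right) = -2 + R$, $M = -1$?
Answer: $\frac{67}{8} \approx 8.375$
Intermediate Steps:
$w{\left(R \right)} = \frac{33}{4} - \frac{R}{8}$ ($w{\left(R \right)} = 8 - \frac{-2 + R}{8} = 8 - \left(- \frac{1}{4} + \frac{R}{8}\right) = \frac{33}{4} - \frac{R}{8}$)
$x{\left(j \right)} = - 4 j$
$f = 1$
$x{\left(p \right)} f + w{\left(M \right)} = \left(-4\right) 0 \cdot 1 + \left(\frac{33}{4} - - \frac{1}{8}\right) = 0 \cdot 1 + \left(\frac{33}{4} + \frac{1}{8}\right) = 0 + \frac{67}{8} = \frac{67}{8}$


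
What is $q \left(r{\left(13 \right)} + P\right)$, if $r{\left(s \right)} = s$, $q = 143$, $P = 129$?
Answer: $20306$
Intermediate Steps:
$q \left(r{\left(13 \right)} + P\right) = 143 \left(13 + 129\right) = 143 \cdot 142 = 20306$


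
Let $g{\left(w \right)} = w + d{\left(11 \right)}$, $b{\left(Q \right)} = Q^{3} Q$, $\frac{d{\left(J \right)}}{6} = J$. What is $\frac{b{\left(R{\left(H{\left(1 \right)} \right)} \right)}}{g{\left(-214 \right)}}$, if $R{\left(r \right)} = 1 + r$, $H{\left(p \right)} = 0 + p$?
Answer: $- \frac{4}{37} \approx -0.10811$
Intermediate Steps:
$H{\left(p \right)} = p$
$d{\left(J \right)} = 6 J$
$b{\left(Q \right)} = Q^{4}$
$g{\left(w \right)} = 66 + w$ ($g{\left(w \right)} = w + 6 \cdot 11 = w + 66 = 66 + w$)
$\frac{b{\left(R{\left(H{\left(1 \right)} \right)} \right)}}{g{\left(-214 \right)}} = \frac{\left(1 + 1\right)^{4}}{66 - 214} = \frac{2^{4}}{-148} = 16 \left(- \frac{1}{148}\right) = - \frac{4}{37}$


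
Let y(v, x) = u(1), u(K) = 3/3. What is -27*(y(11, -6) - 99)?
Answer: 2646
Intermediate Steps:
u(K) = 1 (u(K) = 3*(⅓) = 1)
y(v, x) = 1
-27*(y(11, -6) - 99) = -27*(1 - 99) = -27*(-98) = 2646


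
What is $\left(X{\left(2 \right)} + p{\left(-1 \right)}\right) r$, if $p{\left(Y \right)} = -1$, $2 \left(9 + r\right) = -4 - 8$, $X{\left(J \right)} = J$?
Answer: $-15$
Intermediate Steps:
$r = -15$ ($r = -9 + \frac{-4 - 8}{2} = -9 + \frac{1}{2} \left(-12\right) = -9 - 6 = -15$)
$\left(X{\left(2 \right)} + p{\left(-1 \right)}\right) r = \left(2 - 1\right) \left(-15\right) = 1 \left(-15\right) = -15$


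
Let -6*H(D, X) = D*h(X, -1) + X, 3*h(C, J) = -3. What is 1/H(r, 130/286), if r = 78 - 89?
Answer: -11/21 ≈ -0.52381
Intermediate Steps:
h(C, J) = -1 (h(C, J) = (⅓)*(-3) = -1)
r = -11
H(D, X) = -X/6 + D/6 (H(D, X) = -(D*(-1) + X)/6 = -(-D + X)/6 = -(X - D)/6 = -X/6 + D/6)
1/H(r, 130/286) = 1/(-65/(3*286) + (⅙)*(-11)) = 1/(-65/(3*286) - 11/6) = 1/(-⅙*5/11 - 11/6) = 1/(-5/66 - 11/6) = 1/(-21/11) = -11/21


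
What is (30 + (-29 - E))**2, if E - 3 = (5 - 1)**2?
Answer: 324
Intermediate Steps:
E = 19 (E = 3 + (5 - 1)**2 = 3 + 4**2 = 3 + 16 = 19)
(30 + (-29 - E))**2 = (30 + (-29 - 1*19))**2 = (30 + (-29 - 19))**2 = (30 - 48)**2 = (-18)**2 = 324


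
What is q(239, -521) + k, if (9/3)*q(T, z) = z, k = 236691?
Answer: 709552/3 ≈ 2.3652e+5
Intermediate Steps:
q(T, z) = z/3
q(239, -521) + k = (1/3)*(-521) + 236691 = -521/3 + 236691 = 709552/3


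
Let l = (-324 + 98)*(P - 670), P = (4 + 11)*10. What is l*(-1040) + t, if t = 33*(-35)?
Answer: -122221955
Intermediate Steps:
t = -1155
P = 150 (P = 15*10 = 150)
l = 117520 (l = (-324 + 98)*(150 - 670) = -226*(-520) = 117520)
l*(-1040) + t = 117520*(-1040) - 1155 = -122220800 - 1155 = -122221955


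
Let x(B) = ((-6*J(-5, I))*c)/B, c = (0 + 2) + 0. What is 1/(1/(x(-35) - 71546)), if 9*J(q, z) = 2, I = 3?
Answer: -7512322/105 ≈ -71546.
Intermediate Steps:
J(q, z) = 2/9 (J(q, z) = (⅑)*2 = 2/9)
c = 2 (c = 2 + 0 = 2)
x(B) = -8/(3*B) (x(B) = (-6*2/9*2)/B = (-4/3*2)/B = -8/(3*B))
1/(1/(x(-35) - 71546)) = 1/(1/(-8/3/(-35) - 71546)) = 1/(1/(-8/3*(-1/35) - 71546)) = 1/(1/(8/105 - 71546)) = 1/(1/(-7512322/105)) = 1/(-105/7512322) = -7512322/105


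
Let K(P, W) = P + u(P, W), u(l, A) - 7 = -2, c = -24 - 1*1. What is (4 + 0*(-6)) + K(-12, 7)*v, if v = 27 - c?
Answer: -360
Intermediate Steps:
c = -25 (c = -24 - 1 = -25)
u(l, A) = 5 (u(l, A) = 7 - 2 = 5)
K(P, W) = 5 + P (K(P, W) = P + 5 = 5 + P)
v = 52 (v = 27 - 1*(-25) = 27 + 25 = 52)
(4 + 0*(-6)) + K(-12, 7)*v = (4 + 0*(-6)) + (5 - 12)*52 = (4 + 0) - 7*52 = 4 - 364 = -360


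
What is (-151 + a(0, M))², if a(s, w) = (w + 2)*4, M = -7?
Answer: 29241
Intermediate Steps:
a(s, w) = 8 + 4*w (a(s, w) = (2 + w)*4 = 8 + 4*w)
(-151 + a(0, M))² = (-151 + (8 + 4*(-7)))² = (-151 + (8 - 28))² = (-151 - 20)² = (-171)² = 29241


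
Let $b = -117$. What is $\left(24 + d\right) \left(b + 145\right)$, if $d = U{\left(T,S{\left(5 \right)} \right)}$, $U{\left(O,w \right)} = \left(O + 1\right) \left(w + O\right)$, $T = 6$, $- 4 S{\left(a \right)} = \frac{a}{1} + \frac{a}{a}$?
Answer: $1554$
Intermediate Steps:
$S{\left(a \right)} = - \frac{1}{4} - \frac{a}{4}$ ($S{\left(a \right)} = - \frac{\frac{a}{1} + \frac{a}{a}}{4} = - \frac{a 1 + 1}{4} = - \frac{a + 1}{4} = - \frac{1 + a}{4} = - \frac{1}{4} - \frac{a}{4}$)
$U{\left(O,w \right)} = \left(1 + O\right) \left(O + w\right)$
$d = \frac{63}{2}$ ($d = 6 - \frac{3}{2} + 6^{2} + 6 \left(- \frac{1}{4} - \frac{5}{4}\right) = 6 - \frac{3}{2} + 36 + 6 \left(- \frac{1}{4} - \frac{5}{4}\right) = 6 - \frac{3}{2} + 36 + 6 \left(- \frac{3}{2}\right) = 6 - \frac{3}{2} + 36 - 9 = \frac{63}{2} \approx 31.5$)
$\left(24 + d\right) \left(b + 145\right) = \left(24 + \frac{63}{2}\right) \left(-117 + 145\right) = \frac{111}{2} \cdot 28 = 1554$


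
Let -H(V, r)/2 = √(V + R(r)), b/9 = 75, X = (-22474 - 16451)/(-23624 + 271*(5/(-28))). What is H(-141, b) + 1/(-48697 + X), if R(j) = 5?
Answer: -662827/32276596519 - 4*I*√34 ≈ -2.0536e-5 - 23.324*I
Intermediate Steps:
X = 1089900/662827 (X = -38925/(-23624 + 271*(5*(-1/28))) = -38925/(-23624 + 271*(-5/28)) = -38925/(-23624 - 1355/28) = -38925/(-662827/28) = -38925*(-28/662827) = 1089900/662827 ≈ 1.6443)
b = 675 (b = 9*75 = 675)
H(V, r) = -2*√(5 + V) (H(V, r) = -2*√(V + 5) = -2*√(5 + V))
H(-141, b) + 1/(-48697 + X) = -2*√(5 - 141) + 1/(-48697 + 1089900/662827) = -4*I*√34 + 1/(-32276596519/662827) = -4*I*√34 - 662827/32276596519 = -662827/32276596519 - 4*I*√34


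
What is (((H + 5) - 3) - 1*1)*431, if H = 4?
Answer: 2155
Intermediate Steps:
(((H + 5) - 3) - 1*1)*431 = (((4 + 5) - 3) - 1*1)*431 = ((9 - 3) - 1)*431 = (6 - 1)*431 = 5*431 = 2155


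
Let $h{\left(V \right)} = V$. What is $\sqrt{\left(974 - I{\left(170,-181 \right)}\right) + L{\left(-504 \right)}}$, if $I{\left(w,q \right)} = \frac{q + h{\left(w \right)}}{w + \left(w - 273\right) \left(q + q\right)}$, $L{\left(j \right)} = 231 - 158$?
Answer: $\frac{\sqrt{91805693063}}{9364} \approx 32.357$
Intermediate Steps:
$L{\left(j \right)} = 73$ ($L{\left(j \right)} = 231 - 158 = 73$)
$I{\left(w,q \right)} = \frac{q + w}{w + 2 q \left(-273 + w\right)}$ ($I{\left(w,q \right)} = \frac{q + w}{w + \left(w - 273\right) \left(q + q\right)} = \frac{q + w}{w + \left(-273 + w\right) 2 q} = \frac{q + w}{w + 2 q \left(-273 + w\right)}$)
$\sqrt{\left(974 - I{\left(170,-181 \right)}\right) + L{\left(-504 \right)}} = \sqrt{\left(974 - \frac{-181 + 170}{170 - -98826 + 2 \left(-181\right) 170}\right) + 73} = \sqrt{\left(974 - \frac{1}{170 + 98826 - 61540} \left(-11\right)\right) + 73} = \sqrt{\left(974 - \frac{1}{37456} \left(-11\right)\right) + 73} = \sqrt{\left(974 - - \frac{11}{37456}\right) + 73} = \sqrt{\left(974 + \frac{11}{37456}\right) + 73} = \sqrt{\frac{36482155}{37456} + 73} = \sqrt{\frac{39216443}{37456}} = \frac{\sqrt{91805693063}}{9364}$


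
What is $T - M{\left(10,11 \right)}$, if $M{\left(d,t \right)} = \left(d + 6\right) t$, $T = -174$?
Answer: $-350$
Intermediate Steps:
$M{\left(d,t \right)} = t \left(6 + d\right)$ ($M{\left(d,t \right)} = \left(6 + d\right) t = t \left(6 + d\right)$)
$T - M{\left(10,11 \right)} = -174 - 11 \left(6 + 10\right) = -174 - 11 \cdot 16 = -174 - 176 = -350$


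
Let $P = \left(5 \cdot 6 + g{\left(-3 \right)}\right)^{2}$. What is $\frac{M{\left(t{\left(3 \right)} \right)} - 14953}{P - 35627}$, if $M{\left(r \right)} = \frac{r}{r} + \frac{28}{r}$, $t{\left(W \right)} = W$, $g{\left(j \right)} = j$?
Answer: $\frac{22414}{52347} \approx 0.42818$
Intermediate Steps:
$P = 729$ ($P = \left(5 \cdot 6 - 3\right)^{2} = \left(30 - 3\right)^{2} = 27^{2} = 729$)
$M{\left(r \right)} = 1 + \frac{28}{r}$
$\frac{M{\left(t{\left(3 \right)} \right)} - 14953}{P - 35627} = \frac{\frac{28 + 3}{3} - 14953}{729 - 35627} = \frac{\frac{1}{3} \cdot 31 - 14953}{-34898} = \left(\frac{31}{3} - 14953\right) \left(- \frac{1}{34898}\right) = \left(- \frac{44828}{3}\right) \left(- \frac{1}{34898}\right) = \frac{22414}{52347}$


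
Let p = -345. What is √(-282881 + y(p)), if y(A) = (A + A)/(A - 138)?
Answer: I*√13861099/7 ≈ 531.86*I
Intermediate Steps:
y(A) = 2*A/(-138 + A) (y(A) = (2*A)/(-138 + A) = 2*A/(-138 + A))
√(-282881 + y(p)) = √(-282881 + 2*(-345)/(-138 - 345)) = √(-282881 + 2*(-345)/(-483)) = √(-282881 + 2*(-345)*(-1/483)) = √(-282881 + 10/7) = √(-1980157/7) = I*√13861099/7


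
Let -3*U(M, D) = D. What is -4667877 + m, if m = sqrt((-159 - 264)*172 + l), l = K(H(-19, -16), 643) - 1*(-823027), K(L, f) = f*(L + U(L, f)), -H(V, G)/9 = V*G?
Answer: -4667877 + 62*I*sqrt(2685)/3 ≈ -4.6679e+6 + 1070.9*I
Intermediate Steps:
U(M, D) = -D/3
H(V, G) = -9*G*V (H(V, G) = -9*V*G = -9*G*V)
K(L, f) = f*(L - f/3)
l = -3222112/3 (l = (1/3)*643*(-1*643 + 3*(-9*(-16)*(-19))) - 1*(-823027) = (1/3)*643*(-643 + 3*(-2736)) + 823027 = (1/3)*643*(-643 - 8208) + 823027 = (1/3)*643*(-8851) + 823027 = -5691193/3 + 823027 = -3222112/3 ≈ -1.0740e+6)
m = 62*I*sqrt(2685)/3 (m = sqrt((-159 - 264)*172 - 3222112/3) = sqrt(-423*172 - 3222112/3) = sqrt(-72756 - 3222112/3) = sqrt(-3440380/3) = 62*I*sqrt(2685)/3 ≈ 1070.9*I)
-4667877 + m = -4667877 + 62*I*sqrt(2685)/3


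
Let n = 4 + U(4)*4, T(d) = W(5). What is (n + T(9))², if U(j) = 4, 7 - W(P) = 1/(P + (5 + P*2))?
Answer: 290521/400 ≈ 726.30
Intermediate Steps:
W(P) = 7 - 1/(5 + 3*P) (W(P) = 7 - 1/(P + (5 + P*2)) = 7 - 1/(P + (5 + 2*P)) = 7 - 1/(5 + 3*P))
T(d) = 139/20 (T(d) = (34 + 21*5)/(5 + 3*5) = (34 + 105)/(5 + 15) = 139/20)
n = 20 (n = 4 + 4*4 = 4 + 16 = 20)
(n + T(9))² = (20 + 139/20)² = (539/20)² = 290521/400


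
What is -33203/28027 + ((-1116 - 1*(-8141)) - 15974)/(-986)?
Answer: 218075465/27634622 ≈ 7.8914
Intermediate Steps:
-33203/28027 + ((-1116 - 1*(-8141)) - 15974)/(-986) = -33203*1/28027 + ((-1116 + 8141) - 15974)*(-1/986) = -33203/28027 + (7025 - 15974)*(-1/986) = -33203/28027 - 8949*(-1/986) = -33203/28027 + 8949/986 = 218075465/27634622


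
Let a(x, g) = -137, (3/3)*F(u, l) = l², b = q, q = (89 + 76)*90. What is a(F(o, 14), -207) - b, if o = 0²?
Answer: -14987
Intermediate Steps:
q = 14850 (q = 165*90 = 14850)
b = 14850
o = 0
F(u, l) = l²
a(F(o, 14), -207) - b = -137 - 1*14850 = -137 - 14850 = -14987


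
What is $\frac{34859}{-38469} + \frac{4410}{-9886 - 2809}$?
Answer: $- \frac{122436659}{97672791} \approx -1.2535$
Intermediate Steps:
$\frac{34859}{-38469} + \frac{4410}{-9886 - 2809} = 34859 \left(- \frac{1}{38469}\right) + \frac{4410}{-12695} = - \frac{34859}{38469} + 4410 \left(- \frac{1}{12695}\right) = - \frac{34859}{38469} - \frac{882}{2539} = - \frac{122436659}{97672791}$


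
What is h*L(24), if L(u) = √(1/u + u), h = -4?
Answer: -√3462/3 ≈ -19.613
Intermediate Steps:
L(u) = √(u + 1/u)
h*L(24) = -4*√(24 + 1/24) = -√3462/3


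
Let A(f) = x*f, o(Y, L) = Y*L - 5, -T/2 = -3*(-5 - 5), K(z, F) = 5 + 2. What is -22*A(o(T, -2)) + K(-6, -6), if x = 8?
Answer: -20233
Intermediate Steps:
K(z, F) = 7
T = -60 (T = -(-6)*(-5 - 5) = -(-6)*(-10) = -2*30 = -60)
o(Y, L) = -5 + L*Y (o(Y, L) = L*Y - 5 = -5 + L*Y)
A(f) = 8*f
-22*A(o(T, -2)) + K(-6, -6) = -176*(-5 - 2*(-60)) + 7 = -176*(-5 + 120) + 7 = -176*115 + 7 = -22*920 + 7 = -20240 + 7 = -20233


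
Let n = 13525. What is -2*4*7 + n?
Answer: 13469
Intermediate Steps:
-2*4*7 + n = -2*4*7 + 13525 = -8*7 + 13525 = -56 + 13525 = 13469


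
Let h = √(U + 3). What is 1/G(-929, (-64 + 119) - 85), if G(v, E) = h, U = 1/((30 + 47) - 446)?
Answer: 3*√45346/1106 ≈ 0.57761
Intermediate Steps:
U = -1/369 (U = 1/(77 - 446) = 1/(-369) = -1/369 ≈ -0.0027100)
h = √45346/123 (h = √(-1/369 + 3) = √(1106/369) = √45346/123 ≈ 1.7313)
G(v, E) = √45346/123
1/G(-929, (-64 + 119) - 85) = 1/(√45346/123) = 3*√45346/1106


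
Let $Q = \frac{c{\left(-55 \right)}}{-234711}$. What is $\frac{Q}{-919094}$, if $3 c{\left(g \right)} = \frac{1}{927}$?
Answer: $\frac{1}{599921413170354} \approx 1.6669 \cdot 10^{-15}$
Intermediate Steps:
$c{\left(g \right)} = \frac{1}{2781}$ ($c{\left(g \right)} = \frac{1}{3 \cdot 927} = \frac{1}{3} \cdot \frac{1}{927} = \frac{1}{2781}$)
$Q = - \frac{1}{652731291}$ ($Q = \frac{1}{2781 \left(-234711\right)} = \frac{1}{2781} \left(- \frac{1}{234711}\right) = - \frac{1}{652731291} \approx -1.532 \cdot 10^{-9}$)
$\frac{Q}{-919094} = - \frac{1}{652731291 \left(-919094\right)} = \left(- \frac{1}{652731291}\right) \left(- \frac{1}{919094}\right) = \frac{1}{599921413170354}$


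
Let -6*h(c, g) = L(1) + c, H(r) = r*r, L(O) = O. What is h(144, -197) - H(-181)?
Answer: -196711/6 ≈ -32785.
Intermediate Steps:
H(r) = r²
h(c, g) = -⅙ - c/6 (h(c, g) = -(1 + c)/6 = -⅙ - c/6)
h(144, -197) - H(-181) = (-⅙ - ⅙*144) - 1*(-181)² = (-⅙ - 24) - 1*32761 = -145/6 - 32761 = -196711/6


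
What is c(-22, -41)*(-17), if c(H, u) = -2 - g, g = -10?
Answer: -136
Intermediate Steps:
c(H, u) = 8 (c(H, u) = -2 - 1*(-10) = -2 + 10 = 8)
c(-22, -41)*(-17) = 8*(-17) = -136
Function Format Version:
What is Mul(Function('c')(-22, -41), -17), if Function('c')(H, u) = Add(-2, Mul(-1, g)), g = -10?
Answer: -136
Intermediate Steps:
Function('c')(H, u) = 8 (Function('c')(H, u) = Add(-2, Mul(-1, -10)) = Add(-2, 10) = 8)
Mul(Function('c')(-22, -41), -17) = Mul(8, -17) = -136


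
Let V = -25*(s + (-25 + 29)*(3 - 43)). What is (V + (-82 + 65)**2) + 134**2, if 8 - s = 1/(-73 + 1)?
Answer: 1587215/72 ≈ 22045.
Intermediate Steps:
s = 577/72 (s = 8 - 1/(-73 + 1) = 8 - 1/(-72) = 8 - 1*(-1/72) = 8 + 1/72 = 577/72 ≈ 8.0139)
V = 273575/72 (V = -25*(577/72 + (-25 + 29)*(3 - 43)) = -25*(577/72 + 4*(-40)) = -25*(577/72 - 160) = -25*(-10943/72) = 273575/72 ≈ 3799.7)
(V + (-82 + 65)**2) + 134**2 = (273575/72 + (-82 + 65)**2) + 134**2 = (273575/72 + (-17)**2) + 17956 = (273575/72 + 289) + 17956 = 294383/72 + 17956 = 1587215/72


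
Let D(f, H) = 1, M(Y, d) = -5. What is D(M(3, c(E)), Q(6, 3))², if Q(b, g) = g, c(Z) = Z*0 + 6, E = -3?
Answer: 1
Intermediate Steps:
c(Z) = 6 (c(Z) = 0 + 6 = 6)
D(M(3, c(E)), Q(6, 3))² = 1² = 1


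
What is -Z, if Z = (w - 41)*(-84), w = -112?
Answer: -12852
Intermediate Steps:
Z = 12852 (Z = (-112 - 41)*(-84) = -153*(-84) = 12852)
-Z = -1*12852 = -12852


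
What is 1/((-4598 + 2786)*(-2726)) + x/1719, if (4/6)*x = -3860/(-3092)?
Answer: 264861941/243094790072 ≈ 0.0010895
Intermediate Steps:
x = 2895/1546 (x = 3*(-3860/(-3092))/2 = 3*(-3860*(-1/3092))/2 = (3/2)*(965/773) = 2895/1546 ≈ 1.8726)
1/((-4598 + 2786)*(-2726)) + x/1719 = 1/((-4598 + 2786)*(-2726)) + (2895/1546)/1719 = -1/2726/(-1812) + (2895/1546)*(1/1719) = -1/1812*(-1/2726) + 965/885858 = 1/4939512 + 965/885858 = 264861941/243094790072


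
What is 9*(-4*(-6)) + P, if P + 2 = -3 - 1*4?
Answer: 207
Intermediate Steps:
P = -9 (P = -2 + (-3 - 1*4) = -2 + (-3 - 4) = -2 - 7 = -9)
9*(-4*(-6)) + P = 9*(-4*(-6)) - 9 = 9*24 - 9 = 216 - 9 = 207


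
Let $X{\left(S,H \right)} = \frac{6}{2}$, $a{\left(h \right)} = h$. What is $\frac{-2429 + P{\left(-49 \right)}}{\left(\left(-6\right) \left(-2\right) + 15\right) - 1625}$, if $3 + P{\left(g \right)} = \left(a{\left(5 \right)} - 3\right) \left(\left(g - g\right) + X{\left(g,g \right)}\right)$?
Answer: $\frac{1213}{799} \approx 1.5181$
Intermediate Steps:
$X{\left(S,H \right)} = 3$ ($X{\left(S,H \right)} = 6 \cdot \frac{1}{2} = 3$)
$P{\left(g \right)} = 3$ ($P{\left(g \right)} = -3 + \left(5 - 3\right) \left(\left(g - g\right) + 3\right) = -3 + 2 \left(0 + 3\right) = -3 + 2 \cdot 3 = -3 + 6 = 3$)
$\frac{-2429 + P{\left(-49 \right)}}{\left(\left(-6\right) \left(-2\right) + 15\right) - 1625} = \frac{-2429 + 3}{\left(\left(-6\right) \left(-2\right) + 15\right) - 1625} = - \frac{2426}{\left(12 + 15\right) - 1625} = - \frac{2426}{27 - 1625} = - \frac{2426}{-1598} = \left(-2426\right) \left(- \frac{1}{1598}\right) = \frac{1213}{799}$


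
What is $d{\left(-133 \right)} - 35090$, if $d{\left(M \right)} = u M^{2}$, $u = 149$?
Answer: $2600571$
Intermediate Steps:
$d{\left(M \right)} = 149 M^{2}$
$d{\left(-133 \right)} - 35090 = 149 \left(-133\right)^{2} - 35090 = 149 \cdot 17689 - 35090 = 2635661 - 35090 = 2600571$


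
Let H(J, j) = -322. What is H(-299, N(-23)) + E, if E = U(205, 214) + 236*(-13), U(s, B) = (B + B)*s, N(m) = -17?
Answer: 84350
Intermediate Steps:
U(s, B) = 2*B*s (U(s, B) = (2*B)*s = 2*B*s)
E = 84672 (E = 2*214*205 + 236*(-13) = 87740 - 3068 = 84672)
H(-299, N(-23)) + E = -322 + 84672 = 84350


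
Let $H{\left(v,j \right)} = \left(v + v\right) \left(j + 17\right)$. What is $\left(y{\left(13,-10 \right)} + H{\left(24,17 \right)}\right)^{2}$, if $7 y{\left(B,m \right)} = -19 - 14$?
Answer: $\frac{129754881}{49} \approx 2.6481 \cdot 10^{6}$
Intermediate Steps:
$y{\left(B,m \right)} = - \frac{33}{7}$ ($y{\left(B,m \right)} = \frac{-19 - 14}{7} = \frac{1}{7} \left(-33\right) = - \frac{33}{7}$)
$H{\left(v,j \right)} = 2 v \left(17 + j\right)$
$\left(y{\left(13,-10 \right)} + H{\left(24,17 \right)}\right)^{2} = \left(- \frac{33}{7} + 2 \cdot 24 \left(17 + 17\right)\right)^{2} = \left(- \frac{33}{7} + 2 \cdot 24 \cdot 34\right)^{2} = \left(- \frac{33}{7} + 1632\right)^{2} = \left(\frac{11391}{7}\right)^{2} = \frac{129754881}{49}$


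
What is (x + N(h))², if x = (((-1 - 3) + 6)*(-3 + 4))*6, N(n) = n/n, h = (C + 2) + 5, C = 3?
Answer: 169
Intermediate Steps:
h = 10 (h = (3 + 2) + 5 = 5 + 5 = 10)
N(n) = 1
x = 12 (x = ((-4 + 6)*1)*6 = (2*1)*6 = 2*6 = 12)
(x + N(h))² = (12 + 1)² = 13² = 169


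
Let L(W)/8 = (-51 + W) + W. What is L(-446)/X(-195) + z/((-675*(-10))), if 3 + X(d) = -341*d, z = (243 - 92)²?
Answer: 40698947/12467250 ≈ 3.2645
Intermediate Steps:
L(W) = -408 + 16*W (L(W) = 8*((-51 + W) + W) = 8*(-51 + 2*W) = -408 + 16*W)
z = 22801 (z = 151² = 22801)
X(d) = -3 - 341*d
L(-446)/X(-195) + z/((-675*(-10))) = (-408 + 16*(-446))/(-3 - 341*(-195)) + 22801/((-675*(-10))) = (-408 - 7136)/(-3 + 66495) + 22801/((-75*(-90))) = -7544/66492 + 22801/6750 = -7544*1/66492 + 22801*(1/6750) = -1886/16623 + 22801/6750 = 40698947/12467250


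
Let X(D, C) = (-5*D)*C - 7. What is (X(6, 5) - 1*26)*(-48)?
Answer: 8784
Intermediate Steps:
X(D, C) = -7 - 5*C*D (X(D, C) = -5*C*D - 7 = -7 - 5*C*D)
(X(6, 5) - 1*26)*(-48) = ((-7 - 5*5*6) - 1*26)*(-48) = ((-7 - 150) - 26)*(-48) = (-157 - 26)*(-48) = -183*(-48) = 8784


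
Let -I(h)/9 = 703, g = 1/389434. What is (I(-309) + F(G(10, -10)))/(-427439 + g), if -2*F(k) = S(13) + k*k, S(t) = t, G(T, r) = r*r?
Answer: 4413650239/166459279525 ≈ 0.026515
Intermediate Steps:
g = 1/389434 ≈ 2.5678e-6
G(T, r) = r²
F(k) = -13/2 - k²/2 (F(k) = -(13 + k*k)/2 = -(13 + k²)/2 = -13/2 - k²/2)
I(h) = -6327 (I(h) = -9*703 = -6327)
(I(-309) + F(G(10, -10)))/(-427439 + g) = (-6327 + (-13/2 - ((-10)²)²/2))/(-427439 + 1/389434) = (-6327 + (-13/2 - ½*100²))/(-166459279525/389434) = (-6327 + (-13/2 - ½*10000))*(-389434/166459279525) = (-6327 + (-13/2 - 5000))*(-389434/166459279525) = (-6327 - 10013/2)*(-389434/166459279525) = -22667/2*(-389434/166459279525) = 4413650239/166459279525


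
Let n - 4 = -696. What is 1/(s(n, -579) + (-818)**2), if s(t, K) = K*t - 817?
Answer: 1/1068975 ≈ 9.3548e-7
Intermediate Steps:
n = -692 (n = 4 - 696 = -692)
s(t, K) = -817 + K*t
1/(s(n, -579) + (-818)**2) = 1/((-817 - 579*(-692)) + (-818)**2) = 1/((-817 + 400668) + 669124) = 1/(399851 + 669124) = 1/1068975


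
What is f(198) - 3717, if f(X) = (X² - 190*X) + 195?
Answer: -1938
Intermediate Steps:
f(X) = 195 + X² - 190*X
f(198) - 3717 = (195 + 198² - 190*198) - 3717 = (195 + 39204 - 37620) - 3717 = 1779 - 3717 = -1938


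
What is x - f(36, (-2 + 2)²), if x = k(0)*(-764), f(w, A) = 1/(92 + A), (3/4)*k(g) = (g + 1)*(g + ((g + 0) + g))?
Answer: -1/92 ≈ -0.010870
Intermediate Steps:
k(g) = 4*g*(1 + g) (k(g) = 4*((g + 1)*(g + ((g + 0) + g)))/3 = 4*((1 + g)*(g + (g + g)))/3 = 4*((1 + g)*(g + 2*g))/3 = 4*((1 + g)*(3*g))/3 = 4*(3*g*(1 + g))/3 = 4*g*(1 + g))
x = 0 (x = (4*0*(1 + 0))*(-764) = (4*0*1)*(-764) = 0*(-764) = 0)
x - f(36, (-2 + 2)²) = 0 - 1/(92 + (-2 + 2)²) = 0 - 1/(92 + 0²) = 0 - 1/(92 + 0) = 0 - 1/92 = -1/92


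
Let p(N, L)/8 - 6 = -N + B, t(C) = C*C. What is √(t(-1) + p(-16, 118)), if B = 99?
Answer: √969 ≈ 31.129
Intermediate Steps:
t(C) = C²
p(N, L) = 840 - 8*N (p(N, L) = 48 + 8*(-N + 99) = 48 + 8*(99 - N) = 48 + (792 - 8*N) = 840 - 8*N)
√(t(-1) + p(-16, 118)) = √((-1)² + (840 - 8*(-16))) = √(1 + (840 + 128)) = √(1 + 968) = √969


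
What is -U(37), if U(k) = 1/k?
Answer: -1/37 ≈ -0.027027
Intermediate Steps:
-U(37) = -1/37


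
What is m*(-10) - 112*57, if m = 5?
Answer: -6434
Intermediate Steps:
m*(-10) - 112*57 = 5*(-10) - 112*57 = -50 - 6384 = -6434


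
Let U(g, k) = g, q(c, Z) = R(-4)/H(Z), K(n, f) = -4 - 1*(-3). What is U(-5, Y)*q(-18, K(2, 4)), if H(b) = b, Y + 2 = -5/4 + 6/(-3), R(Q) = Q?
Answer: -20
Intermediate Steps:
Y = -21/4 (Y = -2 + (-5/4 + 6/(-3)) = -2 + (-5*1/4 + 6*(-1/3)) = -2 + (-5/4 - 2) = -2 - 13/4 = -21/4 ≈ -5.2500)
K(n, f) = -1 (K(n, f) = -4 + 3 = -1)
q(c, Z) = -4/Z
U(-5, Y)*q(-18, K(2, 4)) = -(-20)/(-1) = -(-20)*(-1) = -5*4 = -20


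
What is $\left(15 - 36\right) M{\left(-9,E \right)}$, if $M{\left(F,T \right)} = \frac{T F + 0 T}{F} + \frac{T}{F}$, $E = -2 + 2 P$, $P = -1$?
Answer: $\frac{224}{3} \approx 74.667$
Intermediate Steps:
$E = -4$ ($E = -2 + 2 \left(-1\right) = -2 - 2 = -4$)
$M{\left(F,T \right)} = T + \frac{T}{F}$ ($M{\left(F,T \right)} = \frac{F T + 0}{F} + \frac{T}{F} = \frac{F T}{F} + \frac{T}{F} = T + \frac{T}{F}$)
$\left(15 - 36\right) M{\left(-9,E \right)} = \left(15 - 36\right) \left(-4 - \frac{4}{-9}\right) = - 21 \left(-4 - - \frac{4}{9}\right) = - 21 \left(-4 + \frac{4}{9}\right) = \left(-21\right) \left(- \frac{32}{9}\right) = \frac{224}{3}$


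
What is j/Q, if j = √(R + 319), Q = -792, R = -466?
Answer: -7*I*√3/792 ≈ -0.015309*I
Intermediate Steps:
j = 7*I*√3 (j = √(-466 + 319) = √(-147) = 7*I*√3 ≈ 12.124*I)
j/Q = (7*I*√3)/(-792) = (7*I*√3)*(-1/792) = -7*I*√3/792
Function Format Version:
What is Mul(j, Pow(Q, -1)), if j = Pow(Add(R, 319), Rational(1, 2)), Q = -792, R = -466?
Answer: Mul(Rational(-7, 792), I, Pow(3, Rational(1, 2))) ≈ Mul(-0.015309, I)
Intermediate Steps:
j = Mul(7, I, Pow(3, Rational(1, 2))) (j = Pow(Add(-466, 319), Rational(1, 2)) = Pow(-147, Rational(1, 2)) = Mul(7, I, Pow(3, Rational(1, 2))) ≈ Mul(12.124, I))
Mul(j, Pow(Q, -1)) = Mul(Mul(7, I, Pow(3, Rational(1, 2))), Pow(-792, -1)) = Mul(Mul(7, I, Pow(3, Rational(1, 2))), Rational(-1, 792)) = Mul(Rational(-7, 792), I, Pow(3, Rational(1, 2)))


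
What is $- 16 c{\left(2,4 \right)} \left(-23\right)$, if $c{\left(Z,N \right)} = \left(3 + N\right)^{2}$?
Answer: $18032$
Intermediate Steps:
$- 16 c{\left(2,4 \right)} \left(-23\right) = - 16 \left(3 + 4\right)^{2} \left(-23\right) = - 16 \cdot 7^{2} \left(-23\right) = \left(-16\right) 49 \left(-23\right) = \left(-784\right) \left(-23\right) = 18032$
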